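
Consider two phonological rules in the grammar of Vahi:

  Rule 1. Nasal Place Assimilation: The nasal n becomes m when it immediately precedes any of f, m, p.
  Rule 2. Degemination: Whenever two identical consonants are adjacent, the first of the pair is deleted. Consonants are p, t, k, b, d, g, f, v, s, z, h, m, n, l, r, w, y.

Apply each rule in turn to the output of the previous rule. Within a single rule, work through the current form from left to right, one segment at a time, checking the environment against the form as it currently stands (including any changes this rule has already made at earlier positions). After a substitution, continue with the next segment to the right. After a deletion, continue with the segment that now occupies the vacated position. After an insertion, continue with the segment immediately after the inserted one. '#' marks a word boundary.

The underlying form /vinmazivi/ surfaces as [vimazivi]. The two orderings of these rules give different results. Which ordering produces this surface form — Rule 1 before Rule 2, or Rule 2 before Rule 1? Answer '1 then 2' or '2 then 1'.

1 then 2

Order 1 then 2:
  1 Nasal Place Assimilation: [vinmazivi] → [vimmazivi]
  2 Degemination: [vimmazivi] → [vimazivi]
  result: [vimazivi]
Order 2 then 1:
  2 Degemination: no change — [vinmazivi]
  1 Nasal Place Assimilation: [vinmazivi] → [vimmazivi]
  result: [vimmazivi]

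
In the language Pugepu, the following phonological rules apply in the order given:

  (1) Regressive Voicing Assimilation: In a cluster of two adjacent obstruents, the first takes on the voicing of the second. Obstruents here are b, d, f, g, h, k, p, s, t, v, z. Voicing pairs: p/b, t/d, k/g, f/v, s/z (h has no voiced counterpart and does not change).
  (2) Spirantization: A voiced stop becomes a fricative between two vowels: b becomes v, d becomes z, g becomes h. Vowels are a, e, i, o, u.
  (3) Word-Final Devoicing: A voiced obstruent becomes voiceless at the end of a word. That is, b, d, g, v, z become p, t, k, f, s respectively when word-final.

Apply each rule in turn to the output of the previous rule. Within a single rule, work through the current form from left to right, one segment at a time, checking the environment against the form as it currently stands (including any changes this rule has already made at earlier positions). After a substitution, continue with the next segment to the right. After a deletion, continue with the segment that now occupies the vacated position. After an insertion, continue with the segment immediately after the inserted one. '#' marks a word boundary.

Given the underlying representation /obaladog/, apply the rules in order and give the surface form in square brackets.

(1) Regressive Voicing Assimilation: no change — [obaladog]
(2) Spirantization: [obaladog] → [ovalazog]
(3) Word-Final Devoicing: [ovalazog] → [ovalazok]

[ovalazok]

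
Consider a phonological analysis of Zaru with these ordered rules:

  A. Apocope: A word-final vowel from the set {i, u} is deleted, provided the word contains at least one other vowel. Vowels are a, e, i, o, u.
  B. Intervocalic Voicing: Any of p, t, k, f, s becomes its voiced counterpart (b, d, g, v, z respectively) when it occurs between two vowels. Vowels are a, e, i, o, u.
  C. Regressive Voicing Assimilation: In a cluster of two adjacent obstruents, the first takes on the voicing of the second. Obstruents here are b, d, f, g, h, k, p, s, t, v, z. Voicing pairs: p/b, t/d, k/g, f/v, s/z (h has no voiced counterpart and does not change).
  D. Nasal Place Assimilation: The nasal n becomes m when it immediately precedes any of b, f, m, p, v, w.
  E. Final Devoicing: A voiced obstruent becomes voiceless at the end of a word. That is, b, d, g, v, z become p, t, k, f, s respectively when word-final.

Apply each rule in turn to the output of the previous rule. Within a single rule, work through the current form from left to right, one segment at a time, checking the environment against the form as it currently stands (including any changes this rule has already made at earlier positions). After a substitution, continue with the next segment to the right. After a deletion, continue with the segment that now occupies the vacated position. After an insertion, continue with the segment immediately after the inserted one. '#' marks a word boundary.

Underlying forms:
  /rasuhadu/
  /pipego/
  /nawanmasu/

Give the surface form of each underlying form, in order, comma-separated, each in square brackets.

/rasuhadu/:
  A Apocope: [rasuhadu] → [rasuhad]
  B Intervocalic Voicing: [rasuhad] → [razuhad]
  C Regressive Voicing Assimilation: no change — [razuhad]
  D Nasal Place Assimilation: no change — [razuhad]
  E Final Devoicing: [razuhad] → [razuhat]
/pipego/:
  A Apocope: no change — [pipego]
  B Intervocalic Voicing: [pipego] → [pibego]
  C Regressive Voicing Assimilation: no change — [pibego]
  D Nasal Place Assimilation: no change — [pibego]
  E Final Devoicing: no change — [pibego]
/nawanmasu/:
  A Apocope: [nawanmasu] → [nawanmas]
  B Intervocalic Voicing: no change — [nawanmas]
  C Regressive Voicing Assimilation: no change — [nawanmas]
  D Nasal Place Assimilation: [nawanmas] → [nawammas]
  E Final Devoicing: no change — [nawammas]

[razuhat], [pibego], [nawammas]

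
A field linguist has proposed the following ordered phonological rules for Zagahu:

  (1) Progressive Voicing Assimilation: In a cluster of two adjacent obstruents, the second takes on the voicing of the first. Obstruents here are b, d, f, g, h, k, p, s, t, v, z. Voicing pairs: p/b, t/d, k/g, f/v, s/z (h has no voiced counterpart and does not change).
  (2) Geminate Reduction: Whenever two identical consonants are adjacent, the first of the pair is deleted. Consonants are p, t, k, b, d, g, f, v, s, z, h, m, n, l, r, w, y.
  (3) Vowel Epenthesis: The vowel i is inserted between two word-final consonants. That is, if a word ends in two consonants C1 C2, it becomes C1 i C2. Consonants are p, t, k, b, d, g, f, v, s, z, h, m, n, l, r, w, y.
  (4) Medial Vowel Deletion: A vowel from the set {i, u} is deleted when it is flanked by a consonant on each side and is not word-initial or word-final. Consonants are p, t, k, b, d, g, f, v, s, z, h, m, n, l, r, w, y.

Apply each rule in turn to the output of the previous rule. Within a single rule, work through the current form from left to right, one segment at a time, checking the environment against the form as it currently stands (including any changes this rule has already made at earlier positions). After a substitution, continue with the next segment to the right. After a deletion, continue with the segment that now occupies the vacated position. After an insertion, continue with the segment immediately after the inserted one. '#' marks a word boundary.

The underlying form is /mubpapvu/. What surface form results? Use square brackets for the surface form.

(1) Progressive Voicing Assimilation: [mubpapvu] → [mubbapfu]
(2) Geminate Reduction: [mubbapfu] → [mubapfu]
(3) Vowel Epenthesis: no change — [mubapfu]
(4) Medial Vowel Deletion: [mubapfu] → [mbapfu]

[mbapfu]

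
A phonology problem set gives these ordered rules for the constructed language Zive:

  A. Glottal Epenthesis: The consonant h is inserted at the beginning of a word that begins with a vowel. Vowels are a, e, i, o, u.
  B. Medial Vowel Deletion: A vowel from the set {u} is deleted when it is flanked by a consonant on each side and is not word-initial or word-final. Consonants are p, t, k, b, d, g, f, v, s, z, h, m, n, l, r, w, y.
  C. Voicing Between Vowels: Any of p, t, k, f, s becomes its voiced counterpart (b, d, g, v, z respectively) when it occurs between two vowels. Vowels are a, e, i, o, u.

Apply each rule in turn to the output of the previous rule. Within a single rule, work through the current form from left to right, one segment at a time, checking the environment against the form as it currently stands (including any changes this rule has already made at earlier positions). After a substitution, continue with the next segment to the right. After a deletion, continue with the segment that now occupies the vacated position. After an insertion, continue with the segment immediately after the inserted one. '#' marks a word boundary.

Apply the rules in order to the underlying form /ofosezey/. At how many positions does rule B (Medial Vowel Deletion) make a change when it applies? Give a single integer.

A Glottal Epenthesis: [ofosezey] → [hofosezey]
B Medial Vowel Deletion: no change — [hofosezey]
C Voicing Between Vowels: [hofosezey] → [hovozezey]
Rule B changed 0 position(s).

0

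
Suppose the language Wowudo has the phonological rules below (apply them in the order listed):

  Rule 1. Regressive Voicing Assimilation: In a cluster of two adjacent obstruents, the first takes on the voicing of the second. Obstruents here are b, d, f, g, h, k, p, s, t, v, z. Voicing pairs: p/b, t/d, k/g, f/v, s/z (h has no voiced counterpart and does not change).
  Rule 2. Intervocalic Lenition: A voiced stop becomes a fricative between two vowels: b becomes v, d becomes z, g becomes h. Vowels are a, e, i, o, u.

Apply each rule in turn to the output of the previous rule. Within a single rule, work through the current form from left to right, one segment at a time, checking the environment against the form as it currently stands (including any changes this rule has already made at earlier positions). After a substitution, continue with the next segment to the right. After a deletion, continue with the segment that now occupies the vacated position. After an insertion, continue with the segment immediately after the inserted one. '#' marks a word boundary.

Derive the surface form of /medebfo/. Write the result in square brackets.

Rule 1 Regressive Voicing Assimilation: [medebfo] → [medepfo]
Rule 2 Intervocalic Lenition: [medepfo] → [mezepfo]

[mezepfo]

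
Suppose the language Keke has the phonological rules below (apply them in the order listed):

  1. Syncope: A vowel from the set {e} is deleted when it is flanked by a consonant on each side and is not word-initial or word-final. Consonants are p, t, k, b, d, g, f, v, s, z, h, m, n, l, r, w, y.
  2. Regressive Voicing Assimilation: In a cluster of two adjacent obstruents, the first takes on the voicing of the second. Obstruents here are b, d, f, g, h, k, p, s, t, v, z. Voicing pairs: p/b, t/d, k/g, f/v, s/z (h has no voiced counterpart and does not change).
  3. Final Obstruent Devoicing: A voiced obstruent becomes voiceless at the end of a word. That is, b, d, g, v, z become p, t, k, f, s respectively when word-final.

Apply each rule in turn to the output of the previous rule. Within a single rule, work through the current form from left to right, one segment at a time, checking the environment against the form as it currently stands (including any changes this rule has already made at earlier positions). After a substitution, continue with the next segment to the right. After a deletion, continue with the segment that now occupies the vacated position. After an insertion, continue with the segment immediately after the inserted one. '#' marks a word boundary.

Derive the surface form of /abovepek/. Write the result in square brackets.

1 Syncope: [abovepek] → [abovpk]
2 Regressive Voicing Assimilation: [abovpk] → [abofpk]
3 Final Obstruent Devoicing: no change — [abofpk]

[abofpk]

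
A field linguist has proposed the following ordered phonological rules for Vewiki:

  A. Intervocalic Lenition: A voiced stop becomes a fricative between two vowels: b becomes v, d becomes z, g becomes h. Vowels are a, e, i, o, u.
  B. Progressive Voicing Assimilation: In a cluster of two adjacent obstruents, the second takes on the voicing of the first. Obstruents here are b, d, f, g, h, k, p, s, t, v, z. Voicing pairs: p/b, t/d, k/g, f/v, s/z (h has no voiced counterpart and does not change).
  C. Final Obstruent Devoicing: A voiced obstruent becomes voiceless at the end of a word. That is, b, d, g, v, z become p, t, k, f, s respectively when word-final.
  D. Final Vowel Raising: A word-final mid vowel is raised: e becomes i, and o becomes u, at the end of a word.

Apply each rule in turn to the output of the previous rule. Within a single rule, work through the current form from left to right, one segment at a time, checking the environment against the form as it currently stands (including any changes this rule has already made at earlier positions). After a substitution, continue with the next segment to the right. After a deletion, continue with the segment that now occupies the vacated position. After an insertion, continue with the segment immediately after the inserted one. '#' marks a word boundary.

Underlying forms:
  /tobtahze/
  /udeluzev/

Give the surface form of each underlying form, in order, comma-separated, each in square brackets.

[tobdahsi], [uzeluzef]

/tobtahze/:
  A Intervocalic Lenition: no change — [tobtahze]
  B Progressive Voicing Assimilation: [tobtahze] → [tobdahse]
  C Final Obstruent Devoicing: no change — [tobdahse]
  D Final Vowel Raising: [tobdahse] → [tobdahsi]
/udeluzev/:
  A Intervocalic Lenition: [udeluzev] → [uzeluzev]
  B Progressive Voicing Assimilation: no change — [uzeluzev]
  C Final Obstruent Devoicing: [uzeluzev] → [uzeluzef]
  D Final Vowel Raising: no change — [uzeluzef]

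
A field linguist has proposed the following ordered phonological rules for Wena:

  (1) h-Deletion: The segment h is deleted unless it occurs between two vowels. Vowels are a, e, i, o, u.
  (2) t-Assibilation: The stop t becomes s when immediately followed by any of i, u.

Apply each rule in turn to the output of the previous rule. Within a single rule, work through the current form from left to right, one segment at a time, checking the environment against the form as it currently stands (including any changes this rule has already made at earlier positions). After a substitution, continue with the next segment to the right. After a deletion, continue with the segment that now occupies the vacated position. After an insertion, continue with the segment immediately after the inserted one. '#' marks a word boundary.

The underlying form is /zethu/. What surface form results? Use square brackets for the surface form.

(1) h-Deletion: [zethu] → [zetu]
(2) t-Assibilation: [zetu] → [zesu]

[zesu]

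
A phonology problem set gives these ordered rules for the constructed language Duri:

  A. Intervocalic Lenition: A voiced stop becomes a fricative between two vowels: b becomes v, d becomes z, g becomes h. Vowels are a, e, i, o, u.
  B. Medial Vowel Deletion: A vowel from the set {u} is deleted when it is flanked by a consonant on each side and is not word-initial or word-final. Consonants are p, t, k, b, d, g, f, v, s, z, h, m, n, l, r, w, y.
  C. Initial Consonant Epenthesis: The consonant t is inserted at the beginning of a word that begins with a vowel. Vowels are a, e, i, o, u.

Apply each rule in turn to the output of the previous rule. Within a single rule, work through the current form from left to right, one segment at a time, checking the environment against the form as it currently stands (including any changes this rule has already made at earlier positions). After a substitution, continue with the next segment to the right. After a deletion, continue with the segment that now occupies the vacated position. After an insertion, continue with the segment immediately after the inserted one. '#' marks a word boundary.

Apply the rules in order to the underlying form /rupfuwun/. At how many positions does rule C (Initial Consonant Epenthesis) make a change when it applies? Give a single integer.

0

A Intervocalic Lenition: no change — [rupfuwun]
B Medial Vowel Deletion: [rupfuwun] → [rpfwn]
C Initial Consonant Epenthesis: no change — [rpfwn]
Rule C changed 0 position(s).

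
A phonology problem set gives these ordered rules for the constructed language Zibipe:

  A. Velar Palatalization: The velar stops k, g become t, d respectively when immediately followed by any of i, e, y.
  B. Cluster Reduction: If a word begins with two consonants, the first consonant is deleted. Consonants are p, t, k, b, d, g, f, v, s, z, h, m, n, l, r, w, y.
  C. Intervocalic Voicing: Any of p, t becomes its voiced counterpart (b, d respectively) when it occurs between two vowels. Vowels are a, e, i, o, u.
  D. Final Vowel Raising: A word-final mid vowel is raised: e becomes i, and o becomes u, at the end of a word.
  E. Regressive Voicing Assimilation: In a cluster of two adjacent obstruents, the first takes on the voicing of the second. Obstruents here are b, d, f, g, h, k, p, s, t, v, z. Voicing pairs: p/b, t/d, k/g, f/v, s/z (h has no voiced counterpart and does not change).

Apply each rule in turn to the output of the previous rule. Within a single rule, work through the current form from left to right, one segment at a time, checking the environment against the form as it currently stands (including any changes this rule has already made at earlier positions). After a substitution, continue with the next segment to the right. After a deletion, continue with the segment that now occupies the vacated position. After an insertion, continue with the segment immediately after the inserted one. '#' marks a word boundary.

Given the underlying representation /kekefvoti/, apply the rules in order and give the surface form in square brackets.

A Velar Palatalization: [kekefvoti] → [tetefvoti]
B Cluster Reduction: no change — [tetefvoti]
C Intervocalic Voicing: [tetefvoti] → [tedefvodi]
D Final Vowel Raising: no change — [tedefvodi]
E Regressive Voicing Assimilation: [tedefvodi] → [tedevvodi]

[tedevvodi]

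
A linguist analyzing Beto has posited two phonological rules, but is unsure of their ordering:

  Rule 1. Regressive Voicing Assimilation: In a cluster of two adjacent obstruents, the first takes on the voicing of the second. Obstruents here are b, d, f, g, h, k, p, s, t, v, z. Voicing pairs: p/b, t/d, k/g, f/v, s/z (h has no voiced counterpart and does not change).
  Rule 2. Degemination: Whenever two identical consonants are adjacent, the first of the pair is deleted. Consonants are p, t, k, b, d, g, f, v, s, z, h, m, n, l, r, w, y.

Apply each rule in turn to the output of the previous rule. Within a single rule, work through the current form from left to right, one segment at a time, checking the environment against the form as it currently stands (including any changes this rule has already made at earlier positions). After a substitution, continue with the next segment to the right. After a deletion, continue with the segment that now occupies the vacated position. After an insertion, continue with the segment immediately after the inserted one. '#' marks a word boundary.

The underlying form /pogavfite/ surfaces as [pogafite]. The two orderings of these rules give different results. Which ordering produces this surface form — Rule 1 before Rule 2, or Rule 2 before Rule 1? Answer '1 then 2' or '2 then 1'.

Order 1 then 2:
  1 Regressive Voicing Assimilation: [pogavfite] → [pogaffite]
  2 Degemination: [pogaffite] → [pogafite]
  result: [pogafite]
Order 2 then 1:
  2 Degemination: no change — [pogavfite]
  1 Regressive Voicing Assimilation: [pogavfite] → [pogaffite]
  result: [pogaffite]

1 then 2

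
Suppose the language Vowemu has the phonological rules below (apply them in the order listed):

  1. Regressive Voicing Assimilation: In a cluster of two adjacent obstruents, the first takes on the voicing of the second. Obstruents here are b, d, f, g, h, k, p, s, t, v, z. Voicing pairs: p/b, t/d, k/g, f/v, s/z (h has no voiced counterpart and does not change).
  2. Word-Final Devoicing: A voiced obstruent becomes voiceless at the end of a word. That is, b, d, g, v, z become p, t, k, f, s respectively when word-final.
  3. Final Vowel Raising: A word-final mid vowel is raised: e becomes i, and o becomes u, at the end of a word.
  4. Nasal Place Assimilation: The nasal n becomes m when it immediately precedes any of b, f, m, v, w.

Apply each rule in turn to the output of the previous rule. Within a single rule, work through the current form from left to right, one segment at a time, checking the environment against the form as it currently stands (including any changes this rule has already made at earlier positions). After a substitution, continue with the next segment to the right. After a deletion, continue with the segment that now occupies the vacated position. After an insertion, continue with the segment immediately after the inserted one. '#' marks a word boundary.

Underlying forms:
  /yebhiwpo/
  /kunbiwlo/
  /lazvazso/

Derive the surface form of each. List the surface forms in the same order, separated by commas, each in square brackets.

[yephiwpu], [kumbiwlu], [lazvassu]

/yebhiwpo/:
  1 Regressive Voicing Assimilation: [yebhiwpo] → [yephiwpo]
  2 Word-Final Devoicing: no change — [yephiwpo]
  3 Final Vowel Raising: [yephiwpo] → [yephiwpu]
  4 Nasal Place Assimilation: no change — [yephiwpu]
/kunbiwlo/:
  1 Regressive Voicing Assimilation: no change — [kunbiwlo]
  2 Word-Final Devoicing: no change — [kunbiwlo]
  3 Final Vowel Raising: [kunbiwlo] → [kunbiwlu]
  4 Nasal Place Assimilation: [kunbiwlu] → [kumbiwlu]
/lazvazso/:
  1 Regressive Voicing Assimilation: [lazvazso] → [lazvasso]
  2 Word-Final Devoicing: no change — [lazvasso]
  3 Final Vowel Raising: [lazvasso] → [lazvassu]
  4 Nasal Place Assimilation: no change — [lazvassu]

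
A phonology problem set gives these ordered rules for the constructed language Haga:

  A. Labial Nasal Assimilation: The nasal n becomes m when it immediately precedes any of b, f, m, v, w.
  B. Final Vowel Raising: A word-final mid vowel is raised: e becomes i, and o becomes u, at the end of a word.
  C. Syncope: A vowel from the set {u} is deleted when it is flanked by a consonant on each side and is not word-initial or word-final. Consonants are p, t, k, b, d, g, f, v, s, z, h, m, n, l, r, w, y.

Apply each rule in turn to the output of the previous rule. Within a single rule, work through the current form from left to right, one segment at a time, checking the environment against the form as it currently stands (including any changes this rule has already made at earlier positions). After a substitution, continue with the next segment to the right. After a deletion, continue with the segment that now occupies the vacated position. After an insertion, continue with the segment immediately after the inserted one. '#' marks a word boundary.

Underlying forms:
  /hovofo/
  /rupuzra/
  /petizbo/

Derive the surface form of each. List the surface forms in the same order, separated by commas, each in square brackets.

[hovofu], [rpzra], [petizbu]

/hovofo/:
  A Labial Nasal Assimilation: no change — [hovofo]
  B Final Vowel Raising: [hovofo] → [hovofu]
  C Syncope: no change — [hovofu]
/rupuzra/:
  A Labial Nasal Assimilation: no change — [rupuzra]
  B Final Vowel Raising: no change — [rupuzra]
  C Syncope: [rupuzra] → [rpzra]
/petizbo/:
  A Labial Nasal Assimilation: no change — [petizbo]
  B Final Vowel Raising: [petizbo] → [petizbu]
  C Syncope: no change — [petizbu]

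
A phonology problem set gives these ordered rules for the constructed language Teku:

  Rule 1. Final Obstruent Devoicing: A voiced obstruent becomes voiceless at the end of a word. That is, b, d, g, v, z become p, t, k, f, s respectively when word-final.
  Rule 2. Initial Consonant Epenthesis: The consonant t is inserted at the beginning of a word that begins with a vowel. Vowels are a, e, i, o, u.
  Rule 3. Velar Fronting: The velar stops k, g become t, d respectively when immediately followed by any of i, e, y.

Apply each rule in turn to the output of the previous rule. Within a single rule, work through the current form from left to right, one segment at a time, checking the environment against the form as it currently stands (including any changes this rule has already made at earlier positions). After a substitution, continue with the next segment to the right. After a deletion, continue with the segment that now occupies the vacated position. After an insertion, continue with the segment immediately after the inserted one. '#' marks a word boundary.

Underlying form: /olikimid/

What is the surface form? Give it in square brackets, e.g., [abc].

[tolitimit]

Rule 1 Final Obstruent Devoicing: [olikimid] → [olikimit]
Rule 2 Initial Consonant Epenthesis: [olikimit] → [tolikimit]
Rule 3 Velar Fronting: [tolikimit] → [tolitimit]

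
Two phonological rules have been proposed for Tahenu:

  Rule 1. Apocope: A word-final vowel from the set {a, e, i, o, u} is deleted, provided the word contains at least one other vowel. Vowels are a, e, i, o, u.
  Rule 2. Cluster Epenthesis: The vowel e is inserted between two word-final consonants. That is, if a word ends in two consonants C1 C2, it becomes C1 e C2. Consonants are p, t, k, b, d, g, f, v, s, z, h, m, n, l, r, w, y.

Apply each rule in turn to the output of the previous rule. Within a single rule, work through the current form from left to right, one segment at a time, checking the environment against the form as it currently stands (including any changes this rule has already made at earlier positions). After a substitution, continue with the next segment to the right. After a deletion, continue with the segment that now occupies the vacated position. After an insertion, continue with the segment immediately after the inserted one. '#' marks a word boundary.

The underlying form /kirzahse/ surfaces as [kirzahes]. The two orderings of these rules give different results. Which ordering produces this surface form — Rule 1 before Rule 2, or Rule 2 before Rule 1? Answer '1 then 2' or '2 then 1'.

1 then 2

Order 1 then 2:
  1 Apocope: [kirzahse] → [kirzahs]
  2 Cluster Epenthesis: [kirzahs] → [kirzahes]
  result: [kirzahes]
Order 2 then 1:
  2 Cluster Epenthesis: no change — [kirzahse]
  1 Apocope: [kirzahse] → [kirzahs]
  result: [kirzahs]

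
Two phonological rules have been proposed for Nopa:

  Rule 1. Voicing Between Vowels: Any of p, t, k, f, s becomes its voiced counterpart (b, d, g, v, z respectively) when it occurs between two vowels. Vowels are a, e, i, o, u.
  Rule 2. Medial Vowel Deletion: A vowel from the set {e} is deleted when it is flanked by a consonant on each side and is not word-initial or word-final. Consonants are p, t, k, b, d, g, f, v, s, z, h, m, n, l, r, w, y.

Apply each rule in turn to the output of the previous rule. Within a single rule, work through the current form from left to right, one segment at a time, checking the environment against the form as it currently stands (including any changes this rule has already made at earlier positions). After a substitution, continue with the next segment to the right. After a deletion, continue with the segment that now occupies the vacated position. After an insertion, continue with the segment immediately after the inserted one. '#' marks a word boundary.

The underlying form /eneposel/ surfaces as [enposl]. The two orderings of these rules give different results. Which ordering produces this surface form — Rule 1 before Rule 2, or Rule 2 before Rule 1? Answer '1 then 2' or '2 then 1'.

2 then 1

Order 1 then 2:
  1 Voicing Between Vowels: [eneposel] → [enebozel]
  2 Medial Vowel Deletion: [enebozel] → [enbozl]
  result: [enbozl]
Order 2 then 1:
  2 Medial Vowel Deletion: [eneposel] → [enposl]
  1 Voicing Between Vowels: no change — [enposl]
  result: [enposl]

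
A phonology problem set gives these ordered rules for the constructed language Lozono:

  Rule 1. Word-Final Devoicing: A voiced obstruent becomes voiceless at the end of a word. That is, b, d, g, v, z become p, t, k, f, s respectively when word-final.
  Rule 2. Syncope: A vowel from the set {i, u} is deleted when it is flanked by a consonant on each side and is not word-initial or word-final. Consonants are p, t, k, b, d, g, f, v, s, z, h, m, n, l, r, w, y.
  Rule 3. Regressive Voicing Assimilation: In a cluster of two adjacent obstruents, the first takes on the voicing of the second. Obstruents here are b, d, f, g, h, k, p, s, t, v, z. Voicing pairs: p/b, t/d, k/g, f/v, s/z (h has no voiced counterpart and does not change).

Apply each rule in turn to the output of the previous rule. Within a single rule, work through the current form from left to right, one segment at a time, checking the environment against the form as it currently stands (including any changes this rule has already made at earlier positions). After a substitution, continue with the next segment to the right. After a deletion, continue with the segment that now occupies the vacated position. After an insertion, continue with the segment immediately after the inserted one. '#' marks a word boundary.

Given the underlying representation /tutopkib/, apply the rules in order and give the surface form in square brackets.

Rule 1 Word-Final Devoicing: [tutopkib] → [tutopkip]
Rule 2 Syncope: [tutopkip] → [ttopkp]
Rule 3 Regressive Voicing Assimilation: no change — [ttopkp]

[ttopkp]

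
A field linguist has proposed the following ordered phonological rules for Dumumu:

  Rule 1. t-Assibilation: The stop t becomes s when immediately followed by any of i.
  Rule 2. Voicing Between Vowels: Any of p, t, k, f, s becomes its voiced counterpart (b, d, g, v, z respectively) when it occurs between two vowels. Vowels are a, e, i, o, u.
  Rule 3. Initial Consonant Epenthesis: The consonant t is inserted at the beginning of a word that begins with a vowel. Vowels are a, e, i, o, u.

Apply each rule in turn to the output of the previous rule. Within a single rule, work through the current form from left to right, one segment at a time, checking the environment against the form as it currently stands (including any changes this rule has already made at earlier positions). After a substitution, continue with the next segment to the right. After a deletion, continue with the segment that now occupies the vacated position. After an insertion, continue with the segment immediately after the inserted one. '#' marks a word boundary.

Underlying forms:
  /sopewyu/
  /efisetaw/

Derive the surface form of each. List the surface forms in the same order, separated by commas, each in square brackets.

/sopewyu/:
  Rule 1 t-Assibilation: no change — [sopewyu]
  Rule 2 Voicing Between Vowels: [sopewyu] → [sobewyu]
  Rule 3 Initial Consonant Epenthesis: no change — [sobewyu]
/efisetaw/:
  Rule 1 t-Assibilation: no change — [efisetaw]
  Rule 2 Voicing Between Vowels: [efisetaw] → [evizedaw]
  Rule 3 Initial Consonant Epenthesis: [evizedaw] → [tevizedaw]

[sobewyu], [tevizedaw]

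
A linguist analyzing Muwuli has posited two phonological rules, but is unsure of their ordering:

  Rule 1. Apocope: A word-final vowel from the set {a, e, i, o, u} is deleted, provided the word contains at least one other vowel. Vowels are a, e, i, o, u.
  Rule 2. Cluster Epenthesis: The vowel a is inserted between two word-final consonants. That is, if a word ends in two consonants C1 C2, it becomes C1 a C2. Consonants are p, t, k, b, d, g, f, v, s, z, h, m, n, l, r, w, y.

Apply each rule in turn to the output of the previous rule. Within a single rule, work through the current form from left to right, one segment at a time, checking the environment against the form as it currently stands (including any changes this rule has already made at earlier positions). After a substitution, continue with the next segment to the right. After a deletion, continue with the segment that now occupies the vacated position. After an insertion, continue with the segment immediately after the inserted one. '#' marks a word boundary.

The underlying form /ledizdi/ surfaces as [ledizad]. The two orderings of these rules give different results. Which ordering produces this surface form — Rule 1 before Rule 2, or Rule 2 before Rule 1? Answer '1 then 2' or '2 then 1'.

1 then 2

Order 1 then 2:
  1 Apocope: [ledizdi] → [ledizd]
  2 Cluster Epenthesis: [ledizd] → [ledizad]
  result: [ledizad]
Order 2 then 1:
  2 Cluster Epenthesis: no change — [ledizdi]
  1 Apocope: [ledizdi] → [ledizd]
  result: [ledizd]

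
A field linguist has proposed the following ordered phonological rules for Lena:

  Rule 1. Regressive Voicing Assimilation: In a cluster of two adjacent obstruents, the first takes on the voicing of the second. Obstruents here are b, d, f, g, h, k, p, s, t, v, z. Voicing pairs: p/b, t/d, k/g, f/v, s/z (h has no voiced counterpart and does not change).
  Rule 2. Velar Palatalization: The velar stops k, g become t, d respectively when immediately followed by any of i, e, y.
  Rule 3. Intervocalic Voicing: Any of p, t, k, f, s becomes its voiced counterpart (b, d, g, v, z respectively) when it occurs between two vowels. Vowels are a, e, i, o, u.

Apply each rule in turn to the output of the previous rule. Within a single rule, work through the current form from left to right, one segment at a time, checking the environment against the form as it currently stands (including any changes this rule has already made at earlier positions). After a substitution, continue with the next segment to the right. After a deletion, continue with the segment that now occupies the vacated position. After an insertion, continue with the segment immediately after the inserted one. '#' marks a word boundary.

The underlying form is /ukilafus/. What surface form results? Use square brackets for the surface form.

[udilavus]

Rule 1 Regressive Voicing Assimilation: no change — [ukilafus]
Rule 2 Velar Palatalization: [ukilafus] → [utilafus]
Rule 3 Intervocalic Voicing: [utilafus] → [udilavus]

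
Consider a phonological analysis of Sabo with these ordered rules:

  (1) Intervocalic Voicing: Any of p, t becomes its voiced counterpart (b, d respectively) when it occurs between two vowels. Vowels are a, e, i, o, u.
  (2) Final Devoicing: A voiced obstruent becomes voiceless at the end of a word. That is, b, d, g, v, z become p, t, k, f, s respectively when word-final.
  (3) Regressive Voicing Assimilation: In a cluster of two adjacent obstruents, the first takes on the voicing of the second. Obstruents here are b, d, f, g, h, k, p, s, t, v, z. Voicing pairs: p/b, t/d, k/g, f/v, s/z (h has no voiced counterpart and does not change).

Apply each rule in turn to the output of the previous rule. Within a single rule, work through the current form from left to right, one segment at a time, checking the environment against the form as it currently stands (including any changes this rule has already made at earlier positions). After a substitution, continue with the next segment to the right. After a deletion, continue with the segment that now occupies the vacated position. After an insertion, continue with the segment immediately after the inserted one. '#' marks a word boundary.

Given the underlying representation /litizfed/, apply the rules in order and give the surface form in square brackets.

(1) Intervocalic Voicing: [litizfed] → [lidizfed]
(2) Final Devoicing: [lidizfed] → [lidizfet]
(3) Regressive Voicing Assimilation: [lidizfet] → [lidisfet]

[lidisfet]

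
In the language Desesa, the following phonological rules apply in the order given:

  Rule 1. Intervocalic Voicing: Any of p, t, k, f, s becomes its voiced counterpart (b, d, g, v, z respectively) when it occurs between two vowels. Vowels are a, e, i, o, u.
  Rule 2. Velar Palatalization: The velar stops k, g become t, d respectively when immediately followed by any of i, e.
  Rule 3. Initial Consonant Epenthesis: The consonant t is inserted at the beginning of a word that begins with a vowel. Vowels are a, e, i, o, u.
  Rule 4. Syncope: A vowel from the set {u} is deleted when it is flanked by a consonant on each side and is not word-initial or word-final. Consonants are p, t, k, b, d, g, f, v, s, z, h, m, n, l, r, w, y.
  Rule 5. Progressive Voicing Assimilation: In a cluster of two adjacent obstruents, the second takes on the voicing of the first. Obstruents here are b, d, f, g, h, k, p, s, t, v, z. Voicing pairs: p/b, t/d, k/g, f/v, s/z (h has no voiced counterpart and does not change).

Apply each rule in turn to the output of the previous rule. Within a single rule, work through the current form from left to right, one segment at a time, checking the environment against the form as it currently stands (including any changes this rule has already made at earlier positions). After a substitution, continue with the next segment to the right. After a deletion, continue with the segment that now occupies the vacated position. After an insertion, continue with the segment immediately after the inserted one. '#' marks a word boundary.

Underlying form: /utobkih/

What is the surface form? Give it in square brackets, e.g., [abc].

[ttobdih]

Rule 1 Intervocalic Voicing: [utobkih] → [udobkih]
Rule 2 Velar Palatalization: [udobkih] → [udobtih]
Rule 3 Initial Consonant Epenthesis: [udobtih] → [tudobtih]
Rule 4 Syncope: [tudobtih] → [tdobtih]
Rule 5 Progressive Voicing Assimilation: [tdobtih] → [ttobdih]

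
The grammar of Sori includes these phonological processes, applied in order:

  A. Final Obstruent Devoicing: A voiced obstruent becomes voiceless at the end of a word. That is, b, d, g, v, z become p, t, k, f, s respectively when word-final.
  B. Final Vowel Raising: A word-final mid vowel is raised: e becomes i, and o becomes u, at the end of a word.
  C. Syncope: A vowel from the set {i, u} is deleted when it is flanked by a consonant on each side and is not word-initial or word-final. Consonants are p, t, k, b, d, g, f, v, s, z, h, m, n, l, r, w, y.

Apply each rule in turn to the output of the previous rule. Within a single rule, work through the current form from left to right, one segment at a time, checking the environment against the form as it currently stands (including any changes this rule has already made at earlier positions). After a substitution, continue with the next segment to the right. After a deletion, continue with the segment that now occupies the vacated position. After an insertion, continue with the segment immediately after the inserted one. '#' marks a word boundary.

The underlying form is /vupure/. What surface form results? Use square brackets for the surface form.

[vpri]

A Final Obstruent Devoicing: no change — [vupure]
B Final Vowel Raising: [vupure] → [vupuri]
C Syncope: [vupuri] → [vpri]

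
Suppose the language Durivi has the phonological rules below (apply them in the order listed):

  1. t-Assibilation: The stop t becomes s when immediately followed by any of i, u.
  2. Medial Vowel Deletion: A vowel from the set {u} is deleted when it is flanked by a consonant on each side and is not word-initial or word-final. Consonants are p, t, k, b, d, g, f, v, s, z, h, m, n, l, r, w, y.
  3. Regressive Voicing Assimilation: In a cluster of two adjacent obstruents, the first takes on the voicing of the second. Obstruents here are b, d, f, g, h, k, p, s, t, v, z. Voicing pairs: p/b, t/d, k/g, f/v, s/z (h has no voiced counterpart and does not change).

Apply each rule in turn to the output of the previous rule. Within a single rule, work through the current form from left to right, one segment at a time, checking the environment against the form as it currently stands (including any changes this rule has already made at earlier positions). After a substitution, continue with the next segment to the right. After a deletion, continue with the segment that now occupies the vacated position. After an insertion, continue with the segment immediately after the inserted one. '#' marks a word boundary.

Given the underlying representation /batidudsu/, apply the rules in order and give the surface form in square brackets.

1 t-Assibilation: [batidudsu] → [basidudsu]
2 Medial Vowel Deletion: [basidudsu] → [basiddsu]
3 Regressive Voicing Assimilation: [basiddsu] → [basidtsu]

[basidtsu]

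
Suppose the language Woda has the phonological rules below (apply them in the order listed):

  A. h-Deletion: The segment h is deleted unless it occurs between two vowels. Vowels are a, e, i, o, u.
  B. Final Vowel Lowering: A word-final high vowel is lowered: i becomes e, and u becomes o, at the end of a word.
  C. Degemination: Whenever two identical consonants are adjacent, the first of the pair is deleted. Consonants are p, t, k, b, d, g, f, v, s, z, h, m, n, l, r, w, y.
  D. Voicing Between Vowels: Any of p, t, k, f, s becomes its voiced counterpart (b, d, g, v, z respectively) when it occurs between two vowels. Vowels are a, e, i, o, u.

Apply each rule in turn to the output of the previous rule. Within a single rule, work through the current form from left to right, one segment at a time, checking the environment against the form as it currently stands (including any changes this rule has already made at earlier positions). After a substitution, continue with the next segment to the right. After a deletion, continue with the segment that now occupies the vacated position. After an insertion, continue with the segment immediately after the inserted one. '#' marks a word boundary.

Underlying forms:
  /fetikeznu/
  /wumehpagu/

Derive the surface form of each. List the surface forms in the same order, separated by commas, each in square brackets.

[fedigezno], [wumebago]

/fetikeznu/:
  A h-Deletion: no change — [fetikeznu]
  B Final Vowel Lowering: [fetikeznu] → [fetikezno]
  C Degemination: no change — [fetikezno]
  D Voicing Between Vowels: [fetikezno] → [fedigezno]
/wumehpagu/:
  A h-Deletion: [wumehpagu] → [wumepagu]
  B Final Vowel Lowering: [wumepagu] → [wumepago]
  C Degemination: no change — [wumepago]
  D Voicing Between Vowels: [wumepago] → [wumebago]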